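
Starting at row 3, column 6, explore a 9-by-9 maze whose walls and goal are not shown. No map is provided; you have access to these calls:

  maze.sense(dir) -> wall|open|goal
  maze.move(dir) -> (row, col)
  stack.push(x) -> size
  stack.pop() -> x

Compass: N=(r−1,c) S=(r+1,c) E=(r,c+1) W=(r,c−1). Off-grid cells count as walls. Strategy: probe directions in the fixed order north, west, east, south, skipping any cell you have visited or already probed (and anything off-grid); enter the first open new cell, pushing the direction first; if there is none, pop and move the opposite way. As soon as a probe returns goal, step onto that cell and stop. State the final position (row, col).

-- maze.sense(north) : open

-- stack.push(north) : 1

-- maze.move(north) : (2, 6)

-- maze.sense(north) : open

-- stack.push(north) : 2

-- maze.move(north) : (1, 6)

-- maze.sense(north) : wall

-- maze.sense(west) : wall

-- maze.sense(east) : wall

-- stack.pop() : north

-- maze.move(south) : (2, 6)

-- maze.sense(west) : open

-- stack.push(west) : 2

-- maze.move(west) : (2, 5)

-- maze.sense(west) : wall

-- maze.sense(south) : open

-- stack.push(south) : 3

-- maze.move(south) : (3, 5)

-- maze.sense(west) : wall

-- maze.sense(south) : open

-- stack.push(south) : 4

-- maze.move(south) : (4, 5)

-- maze.sense(west) : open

-- stack.push(west) : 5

-- maze.move(west) : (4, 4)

-- maze.sense(west) : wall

-- maze.sense(south) : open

-- stack.push(south) : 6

-- maze.move(south) : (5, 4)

-- maze.sense(west) : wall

-- maze.sense(east) : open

-- stack.push(east) : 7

-- maze.move(east) : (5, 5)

-- maze.sense(east) : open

-- stack.push(east) : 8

-- maze.move(east) : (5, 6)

-- maze.sense(north) : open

-- stack.push(north) : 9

-- maze.move(north) : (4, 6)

-- maze.sense(east) : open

-- stack.push(east) : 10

-- maze.move(east) : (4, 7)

-- maze.sense(north) : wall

-- maze.sense(east) : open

-- stack.push(east) : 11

-- maze.move(east) : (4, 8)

-- maze.sense(north) : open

-- stack.push(north) : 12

-- maze.move(north) : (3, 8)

-- maze.sense(north) : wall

-- stack.pop() : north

-- maze.move(south) : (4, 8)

-- maze.sense(south) : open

-- stack.push(south) : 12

-- maze.move(south) : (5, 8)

-- maze.sense(west) : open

-- stack.push(west) : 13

-- maze.move(west) : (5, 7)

-- maze.sense(south) : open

-- stack.push(south) : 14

-- maze.move(south) : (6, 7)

-- maze.sense(west) : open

-- stack.push(west) : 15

-- maze.move(west) : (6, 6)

-- maze.sense(west) : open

-- stack.push(west) : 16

-- maze.move(west) : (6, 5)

-- maze.sense(west) : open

-- stack.push(west) : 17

-- maze.move(west) : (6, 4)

-- maze.sense(west) : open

-- stack.push(west) : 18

-- maze.move(west) : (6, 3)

-- maze.sense(west) : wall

-- maze.sense(south) : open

-- stack.push(south) : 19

-- maze.move(south) : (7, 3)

-- maze.sense(west) : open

-- stack.push(west) : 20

-- maze.move(west) : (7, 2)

-- maze.sense(west) : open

-- stack.push(west) : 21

-- maze.move(west) : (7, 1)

-- maze.sense(north) : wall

-- maze.sense(west) : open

-- stack.push(west) : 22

-- maze.move(west) : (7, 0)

-- maze.sense(north) : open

-- stack.push(north) : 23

-- maze.move(north) : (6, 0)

-- maze.sense(north) : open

-- stack.push(north) : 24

-- maze.move(north) : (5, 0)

-- maze.sense(north) : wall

-- maze.sense(east) : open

-- stack.push(east) : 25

-- maze.move(east) : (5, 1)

-- maze.sense(north) : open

-- stack.push(north) : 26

-- maze.move(north) : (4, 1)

-- maze.sense(north) : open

-- stack.push(north) : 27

-- maze.move(north) : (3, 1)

-- maze.sense(north) : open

-- stack.push(north) : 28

-- maze.move(north) : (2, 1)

-- maze.sense(north) : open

-- stack.push(north) : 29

-- maze.move(north) : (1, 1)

-- maze.sense(north) : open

-- stack.push(north) : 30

-- maze.move(north) : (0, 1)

-- maze.sense(west) : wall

-- maze.sense(east) : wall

-- stack.pop() : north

-- maze.move(south) : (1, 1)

-- maze.sense(west) : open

-- stack.push(west) : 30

-- maze.move(west) : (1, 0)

-- maze.sense(south) : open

-- stack.push(south) : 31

-- maze.move(south) : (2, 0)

-- maze.sense(south) : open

-- stack.push(south) : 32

-- maze.move(south) : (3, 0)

-- stack.pop() : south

-- maze.move(north) : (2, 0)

-- stack.pop() : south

-- maze.move(north) : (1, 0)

-- stack.pop() : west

-- maze.move(east) : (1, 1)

-- maze.sense(east) : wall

-- stack.pop() : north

-- maze.move(south) : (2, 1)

-- maze.sense(east) : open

-- stack.push(east) : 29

-- maze.move(east) : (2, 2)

-- maze.sense(east) : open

-- stack.push(east) : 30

-- maze.move(east) : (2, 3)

-- maze.sense(north) : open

-- stack.push(north) : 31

-- maze.move(north) : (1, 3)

-- maze.sense(north) : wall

-- maze.sense(east) : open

-- stack.push(east) : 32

-- maze.move(east) : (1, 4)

-- maze.sense(north) : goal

-- maze.move(north) : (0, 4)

Answer: (0, 4)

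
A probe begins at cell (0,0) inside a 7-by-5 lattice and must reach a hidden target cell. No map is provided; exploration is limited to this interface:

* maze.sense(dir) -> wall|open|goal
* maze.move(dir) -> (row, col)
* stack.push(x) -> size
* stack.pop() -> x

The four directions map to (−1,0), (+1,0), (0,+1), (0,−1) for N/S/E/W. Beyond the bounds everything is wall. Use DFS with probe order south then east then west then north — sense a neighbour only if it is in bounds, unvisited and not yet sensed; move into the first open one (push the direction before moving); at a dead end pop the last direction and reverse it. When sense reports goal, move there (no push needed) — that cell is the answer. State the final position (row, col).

Action: maze.sense[south]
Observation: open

Action: stack.push[south]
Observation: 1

Action: maze.move[south]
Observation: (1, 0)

Action: maze.sense[south]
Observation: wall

Action: maze.sense[east]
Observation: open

Action: stack.push[east]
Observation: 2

Action: maze.move[east]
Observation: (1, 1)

Action: maze.sense[south]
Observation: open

Action: stack.push[south]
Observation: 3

Action: maze.move[south]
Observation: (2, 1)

Action: maze.sense[south]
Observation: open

Action: stack.push[south]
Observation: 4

Action: maze.move[south]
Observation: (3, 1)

Action: maze.sense[south]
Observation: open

Action: stack.push[south]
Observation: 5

Action: maze.move[south]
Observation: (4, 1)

Action: maze.sense[south]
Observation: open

Action: stack.push[south]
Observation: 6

Action: maze.move[south]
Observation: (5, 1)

Action: maze.sense[south]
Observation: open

Action: stack.push[south]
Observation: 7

Action: maze.move[south]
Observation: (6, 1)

Action: maze.sense[east]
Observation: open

Action: stack.push[east]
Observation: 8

Action: maze.move[east]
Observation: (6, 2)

Action: maze.sense[east]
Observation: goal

Action: maze.move[east]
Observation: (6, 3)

Answer: (6, 3)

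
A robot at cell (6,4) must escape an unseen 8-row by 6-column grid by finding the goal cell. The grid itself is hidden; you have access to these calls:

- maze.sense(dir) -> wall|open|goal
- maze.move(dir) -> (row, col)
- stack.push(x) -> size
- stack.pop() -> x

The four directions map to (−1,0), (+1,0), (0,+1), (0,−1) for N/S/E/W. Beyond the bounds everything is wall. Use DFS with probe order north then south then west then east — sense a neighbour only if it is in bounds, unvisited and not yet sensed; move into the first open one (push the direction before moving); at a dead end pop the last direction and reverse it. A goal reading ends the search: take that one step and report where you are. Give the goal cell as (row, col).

Step: maze.sense[dir→north]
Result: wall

Step: maze.sense[dir→south]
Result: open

Step: stack.push[x→south]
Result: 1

Step: maze.move[dir→south]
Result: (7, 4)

Step: maze.sense[dir→west]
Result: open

Step: stack.push[x→west]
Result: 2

Step: maze.move[dir→west]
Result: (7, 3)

Step: maze.sense[dir→north]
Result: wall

Step: maze.sense[dir→west]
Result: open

Step: stack.push[x→west]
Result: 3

Step: maze.move[dir→west]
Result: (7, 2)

Step: maze.sense[dir→north]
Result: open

Step: stack.push[x→north]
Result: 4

Step: maze.move[dir→north]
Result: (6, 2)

Step: maze.sense[dir→north]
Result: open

Step: stack.push[x→north]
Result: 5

Step: maze.move[dir→north]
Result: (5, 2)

Step: maze.sense[dir→north]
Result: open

Step: stack.push[x→north]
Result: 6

Step: maze.move[dir→north]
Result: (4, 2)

Step: maze.sense[dir→north]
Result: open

Step: stack.push[x→north]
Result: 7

Step: maze.move[dir→north]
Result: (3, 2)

Step: maze.sense[dir→north]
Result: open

Step: stack.push[x→north]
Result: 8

Step: maze.move[dir→north]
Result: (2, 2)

Step: maze.sense[dir→north]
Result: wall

Step: maze.sense[dir→west]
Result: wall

Step: maze.sense[dir→east]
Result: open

Step: stack.push[x→east]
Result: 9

Step: maze.move[dir→east]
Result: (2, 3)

Step: maze.sense[dir→north]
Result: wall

Step: maze.sense[dir→south]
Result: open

Step: stack.push[x→south]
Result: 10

Step: maze.move[dir→south]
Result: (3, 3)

Step: maze.sense[dir→south]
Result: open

Step: stack.push[x→south]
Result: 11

Step: maze.move[dir→south]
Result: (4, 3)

Step: maze.sense[dir→south]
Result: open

Step: stack.push[x→south]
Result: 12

Step: maze.move[dir→south]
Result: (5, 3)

Step: stack.pop[]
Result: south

Step: maze.move[dir→north]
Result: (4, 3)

Step: maze.sense[dir→east]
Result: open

Step: stack.push[x→east]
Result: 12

Step: maze.move[dir→east]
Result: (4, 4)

Step: maze.sense[dir→north]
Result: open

Step: stack.push[x→north]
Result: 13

Step: maze.move[dir→north]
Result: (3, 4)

Step: maze.sense[dir→north]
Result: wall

Step: maze.sense[dir→east]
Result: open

Step: stack.push[x→east]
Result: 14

Step: maze.move[dir→east]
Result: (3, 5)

Step: maze.sense[dir→north]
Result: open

Step: stack.push[x→north]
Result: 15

Step: maze.move[dir→north]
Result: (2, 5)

Step: maze.sense[dir→north]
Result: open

Step: stack.push[x→north]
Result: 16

Step: maze.move[dir→north]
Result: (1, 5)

Step: maze.sense[dir→north]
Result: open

Step: stack.push[x→north]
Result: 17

Step: maze.move[dir→north]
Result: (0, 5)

Step: maze.sense[dir→west]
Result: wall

Step: stack.pop[]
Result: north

Step: maze.move[dir→south]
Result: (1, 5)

Step: maze.sense[dir→west]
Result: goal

Step: maze.move[dir→west]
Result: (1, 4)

Answer: (1, 4)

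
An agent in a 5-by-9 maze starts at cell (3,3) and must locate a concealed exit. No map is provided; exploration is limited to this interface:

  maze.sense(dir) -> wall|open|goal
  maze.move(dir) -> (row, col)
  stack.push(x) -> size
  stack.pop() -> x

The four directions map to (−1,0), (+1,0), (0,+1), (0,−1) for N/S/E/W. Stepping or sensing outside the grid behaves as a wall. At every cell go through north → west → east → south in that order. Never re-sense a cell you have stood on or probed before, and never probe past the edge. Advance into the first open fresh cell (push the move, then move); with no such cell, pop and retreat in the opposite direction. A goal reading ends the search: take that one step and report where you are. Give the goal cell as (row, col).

$ maze.sense dir=north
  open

$ stack.push x=north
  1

$ maze.move dir=north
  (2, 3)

$ maze.sense dir=north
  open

$ stack.push x=north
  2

$ maze.move dir=north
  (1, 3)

$ maze.sense dir=north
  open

$ stack.push x=north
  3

$ maze.move dir=north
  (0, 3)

$ maze.sense dir=west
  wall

$ maze.sense dir=east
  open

$ stack.push x=east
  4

$ maze.move dir=east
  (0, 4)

$ maze.sense dir=east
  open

$ stack.push x=east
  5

$ maze.move dir=east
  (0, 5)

$ maze.sense dir=east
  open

$ stack.push x=east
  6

$ maze.move dir=east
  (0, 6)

$ maze.sense dir=east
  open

$ stack.push x=east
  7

$ maze.move dir=east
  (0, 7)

$ maze.sense dir=east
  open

$ stack.push x=east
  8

$ maze.move dir=east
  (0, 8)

$ maze.sense dir=south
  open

$ stack.push x=south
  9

$ maze.move dir=south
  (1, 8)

$ maze.sense dir=west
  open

$ stack.push x=west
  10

$ maze.move dir=west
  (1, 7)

$ maze.sense dir=west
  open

$ stack.push x=west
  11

$ maze.move dir=west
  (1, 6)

$ maze.sense dir=west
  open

$ stack.push x=west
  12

$ maze.move dir=west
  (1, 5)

$ maze.sense dir=west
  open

$ stack.push x=west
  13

$ maze.move dir=west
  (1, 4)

$ maze.sense dir=south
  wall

$ stack.pop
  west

$ maze.move dir=east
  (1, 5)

$ maze.sense dir=south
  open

$ stack.push x=south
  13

$ maze.move dir=south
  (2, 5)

$ maze.sense dir=east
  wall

$ maze.sense dir=south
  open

$ stack.push x=south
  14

$ maze.move dir=south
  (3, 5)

$ maze.sense dir=west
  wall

$ maze.sense dir=east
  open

$ stack.push x=east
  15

$ maze.move dir=east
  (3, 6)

$ maze.sense dir=east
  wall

$ maze.sense dir=south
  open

$ stack.push x=south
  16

$ maze.move dir=south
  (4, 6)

$ maze.sense dir=west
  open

$ stack.push x=west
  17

$ maze.move dir=west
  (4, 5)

$ maze.sense dir=west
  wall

$ stack.pop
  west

$ maze.move dir=east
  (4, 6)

$ maze.sense dir=east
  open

$ stack.push x=east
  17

$ maze.move dir=east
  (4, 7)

$ maze.sense dir=east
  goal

$ maze.move dir=east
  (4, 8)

Answer: (4, 8)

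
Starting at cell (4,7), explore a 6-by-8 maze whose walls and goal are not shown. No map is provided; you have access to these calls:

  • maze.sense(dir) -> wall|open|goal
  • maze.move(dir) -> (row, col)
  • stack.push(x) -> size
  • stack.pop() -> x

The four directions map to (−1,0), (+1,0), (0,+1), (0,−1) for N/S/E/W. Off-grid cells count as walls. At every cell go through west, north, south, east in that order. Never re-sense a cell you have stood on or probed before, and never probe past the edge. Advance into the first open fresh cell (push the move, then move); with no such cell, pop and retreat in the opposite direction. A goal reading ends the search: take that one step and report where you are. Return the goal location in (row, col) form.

;; sense(dir: west) == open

;; push(x: west) == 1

;; move(dir: west) == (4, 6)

;; sense(dir: west) == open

;; push(x: west) == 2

;; move(dir: west) == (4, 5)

;; sense(dir: west) == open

;; push(x: west) == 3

;; move(dir: west) == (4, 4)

;; sense(dir: west) == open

;; push(x: west) == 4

;; move(dir: west) == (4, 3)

;; sense(dir: west) == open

;; push(x: west) == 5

;; move(dir: west) == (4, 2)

;; sense(dir: west) == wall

;; sense(dir: north) == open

;; push(x: north) == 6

;; move(dir: north) == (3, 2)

;; sense(dir: west) == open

;; push(x: west) == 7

;; move(dir: west) == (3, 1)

;; sense(dir: west) == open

;; push(x: west) == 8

;; move(dir: west) == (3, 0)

;; sense(dir: north) == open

;; push(x: north) == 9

;; move(dir: north) == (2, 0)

;; sense(dir: north) == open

;; push(x: north) == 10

;; move(dir: north) == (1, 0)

;; sense(dir: north) == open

;; push(x: north) == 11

;; move(dir: north) == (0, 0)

;; sense(dir: east) == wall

;; pop() == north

;; move(dir: south) == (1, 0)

;; sense(dir: east) == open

;; push(x: east) == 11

;; move(dir: east) == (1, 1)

;; sense(dir: south) == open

;; push(x: south) == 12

;; move(dir: south) == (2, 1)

;; sense(dir: east) == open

;; push(x: east) == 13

;; move(dir: east) == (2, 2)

;; sense(dir: north) == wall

;; sense(dir: east) == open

;; push(x: east) == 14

;; move(dir: east) == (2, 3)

;; sense(dir: north) == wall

;; sense(dir: south) == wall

;; sense(dir: east) == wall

;; pop() == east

;; move(dir: west) == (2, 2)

;; pop() == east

;; move(dir: west) == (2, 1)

;; pop() == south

;; move(dir: north) == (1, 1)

;; pop() == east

;; move(dir: west) == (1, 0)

;; pop() == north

;; move(dir: south) == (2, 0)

;; pop() == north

;; move(dir: south) == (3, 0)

;; sense(dir: south) == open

;; push(x: south) == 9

;; move(dir: south) == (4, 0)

;; sense(dir: south) == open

;; push(x: south) == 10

;; move(dir: south) == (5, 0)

;; sense(dir: east) == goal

;; move(dir: east) == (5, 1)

Answer: (5, 1)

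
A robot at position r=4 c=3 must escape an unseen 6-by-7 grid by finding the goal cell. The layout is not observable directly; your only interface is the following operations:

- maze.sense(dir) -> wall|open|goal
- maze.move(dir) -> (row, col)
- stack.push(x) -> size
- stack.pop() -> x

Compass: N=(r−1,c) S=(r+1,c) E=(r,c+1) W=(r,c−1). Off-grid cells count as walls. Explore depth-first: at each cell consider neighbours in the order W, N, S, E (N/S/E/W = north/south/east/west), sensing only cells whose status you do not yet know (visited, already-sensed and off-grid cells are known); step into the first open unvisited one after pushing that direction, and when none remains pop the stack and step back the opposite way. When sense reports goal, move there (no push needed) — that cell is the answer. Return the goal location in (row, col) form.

-> sense(dir: west)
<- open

-> push(x: west)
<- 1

-> move(dir: west)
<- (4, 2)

-> sense(dir: west)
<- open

-> push(x: west)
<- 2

-> move(dir: west)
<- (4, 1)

-> sense(dir: west)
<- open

-> push(x: west)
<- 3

-> move(dir: west)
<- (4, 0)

-> sense(dir: north)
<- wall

-> sense(dir: south)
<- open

-> push(x: south)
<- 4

-> move(dir: south)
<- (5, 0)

-> sense(dir: east)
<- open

-> push(x: east)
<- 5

-> move(dir: east)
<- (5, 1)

-> sense(dir: east)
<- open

-> push(x: east)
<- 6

-> move(dir: east)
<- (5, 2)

-> sense(dir: east)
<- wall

-> pop()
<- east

-> move(dir: west)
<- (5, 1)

-> pop()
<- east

-> move(dir: west)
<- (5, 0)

-> pop()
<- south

-> move(dir: north)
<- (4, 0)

-> pop()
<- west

-> move(dir: east)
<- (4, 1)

-> sense(dir: north)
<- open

-> push(x: north)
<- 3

-> move(dir: north)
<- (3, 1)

-> sense(dir: north)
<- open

-> push(x: north)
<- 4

-> move(dir: north)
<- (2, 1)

-> sense(dir: west)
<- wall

-> sense(dir: north)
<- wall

-> sense(dir: east)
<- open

-> push(x: east)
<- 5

-> move(dir: east)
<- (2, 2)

-> sense(dir: north)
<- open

-> push(x: north)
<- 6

-> move(dir: north)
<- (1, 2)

-> sense(dir: north)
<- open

-> push(x: north)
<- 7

-> move(dir: north)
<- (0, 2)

-> sense(dir: west)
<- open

-> push(x: west)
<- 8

-> move(dir: west)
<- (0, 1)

-> sense(dir: west)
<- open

-> push(x: west)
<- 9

-> move(dir: west)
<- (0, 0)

-> sense(dir: south)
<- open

-> push(x: south)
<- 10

-> move(dir: south)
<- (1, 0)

-> pop()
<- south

-> move(dir: north)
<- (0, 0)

-> pop()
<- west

-> move(dir: east)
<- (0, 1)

-> pop()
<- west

-> move(dir: east)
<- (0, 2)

-> sense(dir: east)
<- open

-> push(x: east)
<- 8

-> move(dir: east)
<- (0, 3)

-> sense(dir: south)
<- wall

-> sense(dir: east)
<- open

-> push(x: east)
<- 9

-> move(dir: east)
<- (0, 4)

-> sense(dir: south)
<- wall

-> sense(dir: east)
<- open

-> push(x: east)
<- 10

-> move(dir: east)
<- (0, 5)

-> sense(dir: south)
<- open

-> push(x: south)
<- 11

-> move(dir: south)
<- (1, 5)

-> sense(dir: south)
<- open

-> push(x: south)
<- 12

-> move(dir: south)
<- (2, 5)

-> sense(dir: west)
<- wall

-> sense(dir: south)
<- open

-> push(x: south)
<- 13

-> move(dir: south)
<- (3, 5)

-> sense(dir: west)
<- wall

-> sense(dir: south)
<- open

-> push(x: south)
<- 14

-> move(dir: south)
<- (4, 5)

-> sense(dir: west)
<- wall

-> sense(dir: south)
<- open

-> push(x: south)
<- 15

-> move(dir: south)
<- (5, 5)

-> sense(dir: west)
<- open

-> push(x: west)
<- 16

-> move(dir: west)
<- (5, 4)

-> pop()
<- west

-> move(dir: east)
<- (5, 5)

-> sense(dir: east)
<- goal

-> move(dir: east)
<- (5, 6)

Answer: (5, 6)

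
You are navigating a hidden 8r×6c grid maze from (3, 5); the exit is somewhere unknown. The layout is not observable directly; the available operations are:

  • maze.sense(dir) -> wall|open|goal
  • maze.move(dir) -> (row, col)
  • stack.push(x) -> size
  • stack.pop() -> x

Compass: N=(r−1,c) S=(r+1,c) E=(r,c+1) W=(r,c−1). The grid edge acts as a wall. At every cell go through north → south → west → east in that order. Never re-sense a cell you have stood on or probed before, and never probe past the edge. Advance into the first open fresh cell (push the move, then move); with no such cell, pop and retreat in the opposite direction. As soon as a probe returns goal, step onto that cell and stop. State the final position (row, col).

~$ sense north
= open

~$ push north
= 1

~$ move north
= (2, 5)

~$ sense north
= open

~$ push north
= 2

~$ move north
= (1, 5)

~$ sense north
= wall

~$ sense west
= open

~$ push west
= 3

~$ move west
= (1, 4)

~$ sense north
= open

~$ push north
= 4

~$ move north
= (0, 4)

~$ sense west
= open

~$ push west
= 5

~$ move west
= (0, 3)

~$ sense south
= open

~$ push south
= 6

~$ move south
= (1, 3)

~$ sense south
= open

~$ push south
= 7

~$ move south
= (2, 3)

~$ sense south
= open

~$ push south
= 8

~$ move south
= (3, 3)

~$ sense south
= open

~$ push south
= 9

~$ move south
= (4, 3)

~$ sense south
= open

~$ push south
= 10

~$ move south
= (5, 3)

~$ sense south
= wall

~$ sense west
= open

~$ push west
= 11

~$ move west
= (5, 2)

~$ sense north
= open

~$ push north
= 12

~$ move north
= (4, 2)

~$ sense north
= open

~$ push north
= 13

~$ move north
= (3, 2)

~$ sense north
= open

~$ push north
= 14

~$ move north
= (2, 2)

~$ sense north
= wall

~$ sense west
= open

~$ push west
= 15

~$ move west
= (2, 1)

~$ sense north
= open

~$ push north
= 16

~$ move north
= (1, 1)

~$ sense north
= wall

~$ sense west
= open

~$ push west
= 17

~$ move west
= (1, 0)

~$ sense north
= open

~$ push north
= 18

~$ move north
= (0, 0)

~$ pop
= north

~$ move south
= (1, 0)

~$ sense south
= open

~$ push south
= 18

~$ move south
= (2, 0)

~$ sense south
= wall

~$ pop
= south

~$ move north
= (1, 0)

~$ pop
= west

~$ move east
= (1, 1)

~$ pop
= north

~$ move south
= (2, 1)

~$ sense south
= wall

~$ pop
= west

~$ move east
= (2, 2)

~$ pop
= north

~$ move south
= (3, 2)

~$ pop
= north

~$ move south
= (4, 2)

~$ sense west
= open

~$ push west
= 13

~$ move west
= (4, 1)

~$ sense south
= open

~$ push south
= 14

~$ move south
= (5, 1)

~$ sense south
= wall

~$ sense west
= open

~$ push west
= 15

~$ move west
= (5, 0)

~$ sense north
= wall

~$ sense south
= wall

~$ pop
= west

~$ move east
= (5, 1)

~$ pop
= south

~$ move north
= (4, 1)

~$ pop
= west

~$ move east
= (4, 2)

~$ pop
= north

~$ move south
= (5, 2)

~$ sense south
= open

~$ push south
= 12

~$ move south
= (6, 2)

~$ sense south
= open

~$ push south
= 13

~$ move south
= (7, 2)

~$ sense west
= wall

~$ sense east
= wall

~$ pop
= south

~$ move north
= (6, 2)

~$ pop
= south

~$ move north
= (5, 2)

~$ pop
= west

~$ move east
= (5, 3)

~$ sense east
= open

~$ push east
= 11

~$ move east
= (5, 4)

~$ sense north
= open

~$ push north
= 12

~$ move north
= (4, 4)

~$ sense north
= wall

~$ sense east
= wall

~$ pop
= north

~$ move south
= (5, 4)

~$ sense south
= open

~$ push south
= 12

~$ move south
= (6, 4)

~$ sense south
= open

~$ push south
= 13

~$ move south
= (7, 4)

~$ sense east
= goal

~$ move east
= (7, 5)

Answer: (7, 5)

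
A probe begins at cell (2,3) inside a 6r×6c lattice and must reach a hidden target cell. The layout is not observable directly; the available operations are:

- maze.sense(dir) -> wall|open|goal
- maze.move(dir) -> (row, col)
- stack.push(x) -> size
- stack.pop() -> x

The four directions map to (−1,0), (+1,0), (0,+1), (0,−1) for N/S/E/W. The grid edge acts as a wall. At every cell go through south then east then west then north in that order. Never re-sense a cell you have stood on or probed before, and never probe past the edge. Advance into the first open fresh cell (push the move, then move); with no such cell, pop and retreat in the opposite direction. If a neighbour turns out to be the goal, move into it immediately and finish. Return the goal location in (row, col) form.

Step: maze.sense[dir→south]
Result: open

Step: stack.push[x→south]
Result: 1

Step: maze.move[dir→south]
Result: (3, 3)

Step: maze.sense[dir→south]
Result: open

Step: stack.push[x→south]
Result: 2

Step: maze.move[dir→south]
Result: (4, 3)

Step: maze.sense[dir→south]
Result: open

Step: stack.push[x→south]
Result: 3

Step: maze.move[dir→south]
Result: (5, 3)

Step: maze.sense[dir→east]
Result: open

Step: stack.push[x→east]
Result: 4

Step: maze.move[dir→east]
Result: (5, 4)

Step: maze.sense[dir→east]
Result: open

Step: stack.push[x→east]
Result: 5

Step: maze.move[dir→east]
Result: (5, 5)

Step: maze.sense[dir→north]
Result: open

Step: stack.push[x→north]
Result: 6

Step: maze.move[dir→north]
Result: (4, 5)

Step: maze.sense[dir→west]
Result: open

Step: stack.push[x→west]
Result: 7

Step: maze.move[dir→west]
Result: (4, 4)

Step: maze.sense[dir→north]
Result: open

Step: stack.push[x→north]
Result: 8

Step: maze.move[dir→north]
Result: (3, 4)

Step: maze.sense[dir→east]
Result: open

Step: stack.push[x→east]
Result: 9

Step: maze.move[dir→east]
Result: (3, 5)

Step: maze.sense[dir→north]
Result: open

Step: stack.push[x→north]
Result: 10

Step: maze.move[dir→north]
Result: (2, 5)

Step: maze.sense[dir→west]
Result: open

Step: stack.push[x→west]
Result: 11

Step: maze.move[dir→west]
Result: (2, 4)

Step: maze.sense[dir→north]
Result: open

Step: stack.push[x→north]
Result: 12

Step: maze.move[dir→north]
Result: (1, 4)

Step: maze.sense[dir→east]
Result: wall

Step: maze.sense[dir→west]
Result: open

Step: stack.push[x→west]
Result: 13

Step: maze.move[dir→west]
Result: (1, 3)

Step: maze.sense[dir→west]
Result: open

Step: stack.push[x→west]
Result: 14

Step: maze.move[dir→west]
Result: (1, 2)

Step: maze.sense[dir→south]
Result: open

Step: stack.push[x→south]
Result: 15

Step: maze.move[dir→south]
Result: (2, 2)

Step: maze.sense[dir→south]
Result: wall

Step: maze.sense[dir→west]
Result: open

Step: stack.push[x→west]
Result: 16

Step: maze.move[dir→west]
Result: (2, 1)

Step: maze.sense[dir→south]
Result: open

Step: stack.push[x→south]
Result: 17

Step: maze.move[dir→south]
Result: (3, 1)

Step: maze.sense[dir→south]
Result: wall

Step: maze.sense[dir→west]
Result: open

Step: stack.push[x→west]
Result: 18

Step: maze.move[dir→west]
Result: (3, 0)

Step: maze.sense[dir→south]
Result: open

Step: stack.push[x→south]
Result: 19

Step: maze.move[dir→south]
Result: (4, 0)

Step: maze.sense[dir→south]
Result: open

Step: stack.push[x→south]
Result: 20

Step: maze.move[dir→south]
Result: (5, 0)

Step: maze.sense[dir→east]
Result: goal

Step: maze.move[dir→east]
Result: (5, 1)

Answer: (5, 1)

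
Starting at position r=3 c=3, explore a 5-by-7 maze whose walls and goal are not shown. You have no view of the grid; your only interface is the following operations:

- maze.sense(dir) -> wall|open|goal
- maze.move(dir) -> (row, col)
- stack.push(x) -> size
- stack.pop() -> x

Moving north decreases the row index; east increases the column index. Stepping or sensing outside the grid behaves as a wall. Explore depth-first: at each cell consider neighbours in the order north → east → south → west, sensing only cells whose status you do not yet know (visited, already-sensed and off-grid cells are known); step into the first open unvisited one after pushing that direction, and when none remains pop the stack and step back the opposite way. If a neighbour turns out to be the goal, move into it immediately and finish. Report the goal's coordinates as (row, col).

Action: sense[dir: north]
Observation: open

Action: push[x: north]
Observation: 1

Action: move[dir: north]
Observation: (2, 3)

Action: sense[dir: north]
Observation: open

Action: push[x: north]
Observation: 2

Action: move[dir: north]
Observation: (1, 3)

Action: sense[dir: north]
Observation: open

Action: push[x: north]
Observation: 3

Action: move[dir: north]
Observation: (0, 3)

Action: sense[dir: east]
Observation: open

Action: push[x: east]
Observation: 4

Action: move[dir: east]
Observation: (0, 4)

Action: sense[dir: east]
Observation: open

Action: push[x: east]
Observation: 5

Action: move[dir: east]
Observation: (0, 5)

Action: sense[dir: east]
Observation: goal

Action: move[dir: east]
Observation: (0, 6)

Answer: (0, 6)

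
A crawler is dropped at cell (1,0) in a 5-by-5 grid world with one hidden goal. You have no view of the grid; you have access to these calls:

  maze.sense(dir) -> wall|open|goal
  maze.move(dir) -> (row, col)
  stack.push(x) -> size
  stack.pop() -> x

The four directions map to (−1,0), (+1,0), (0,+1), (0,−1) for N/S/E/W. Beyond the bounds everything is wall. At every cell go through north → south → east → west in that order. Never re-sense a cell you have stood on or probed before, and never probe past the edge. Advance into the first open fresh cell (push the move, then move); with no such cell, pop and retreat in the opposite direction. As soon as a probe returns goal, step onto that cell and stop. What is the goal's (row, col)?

-> maze.sense(north)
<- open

-> stack.push(north)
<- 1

-> maze.move(north)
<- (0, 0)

-> maze.sense(east)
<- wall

-> stack.pop()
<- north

-> maze.move(south)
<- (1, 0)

-> maze.sense(south)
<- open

-> stack.push(south)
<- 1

-> maze.move(south)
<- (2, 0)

-> maze.sense(south)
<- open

-> stack.push(south)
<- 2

-> maze.move(south)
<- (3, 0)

-> maze.sense(south)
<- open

-> stack.push(south)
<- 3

-> maze.move(south)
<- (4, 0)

-> maze.sense(east)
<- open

-> stack.push(east)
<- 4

-> maze.move(east)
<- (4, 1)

-> maze.sense(north)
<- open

-> stack.push(north)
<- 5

-> maze.move(north)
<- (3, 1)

-> maze.sense(north)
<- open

-> stack.push(north)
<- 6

-> maze.move(north)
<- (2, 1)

-> maze.sense(north)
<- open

-> stack.push(north)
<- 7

-> maze.move(north)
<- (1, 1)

-> maze.sense(east)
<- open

-> stack.push(east)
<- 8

-> maze.move(east)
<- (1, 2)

-> maze.sense(north)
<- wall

-> maze.sense(south)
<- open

-> stack.push(south)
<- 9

-> maze.move(south)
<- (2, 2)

-> maze.sense(south)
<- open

-> stack.push(south)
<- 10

-> maze.move(south)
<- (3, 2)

-> maze.sense(south)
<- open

-> stack.push(south)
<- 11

-> maze.move(south)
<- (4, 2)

-> maze.sense(east)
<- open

-> stack.push(east)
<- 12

-> maze.move(east)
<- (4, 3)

-> maze.sense(north)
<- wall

-> maze.sense(east)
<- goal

-> maze.move(east)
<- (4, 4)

Answer: (4, 4)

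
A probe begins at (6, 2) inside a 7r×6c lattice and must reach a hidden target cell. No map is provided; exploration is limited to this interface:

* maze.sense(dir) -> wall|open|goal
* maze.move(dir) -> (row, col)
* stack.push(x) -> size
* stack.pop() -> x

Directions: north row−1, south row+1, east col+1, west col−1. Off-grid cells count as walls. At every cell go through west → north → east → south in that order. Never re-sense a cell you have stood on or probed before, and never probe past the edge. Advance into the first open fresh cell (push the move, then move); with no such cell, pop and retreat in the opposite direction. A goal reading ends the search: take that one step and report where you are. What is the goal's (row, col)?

[in] maze.sense west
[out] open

[in] stack.push west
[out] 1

[in] maze.move west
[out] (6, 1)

[in] maze.sense west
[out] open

[in] stack.push west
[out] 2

[in] maze.move west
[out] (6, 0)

[in] maze.sense north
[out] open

[in] stack.push north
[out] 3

[in] maze.move north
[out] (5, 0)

[in] maze.sense north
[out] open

[in] stack.push north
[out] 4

[in] maze.move north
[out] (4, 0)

[in] maze.sense north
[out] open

[in] stack.push north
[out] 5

[in] maze.move north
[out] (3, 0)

[in] maze.sense north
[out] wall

[in] maze.sense east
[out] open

[in] stack.push east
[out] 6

[in] maze.move east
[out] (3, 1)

[in] maze.sense north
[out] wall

[in] maze.sense east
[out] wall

[in] maze.sense south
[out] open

[in] stack.push south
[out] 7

[in] maze.move south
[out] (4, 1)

[in] maze.sense east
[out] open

[in] stack.push east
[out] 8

[in] maze.move east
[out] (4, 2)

[in] maze.sense east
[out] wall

[in] maze.sense south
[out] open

[in] stack.push south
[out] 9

[in] maze.move south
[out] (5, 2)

[in] maze.sense west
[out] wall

[in] maze.sense east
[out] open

[in] stack.push east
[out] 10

[in] maze.move east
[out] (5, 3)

[in] maze.sense east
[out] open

[in] stack.push east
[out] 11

[in] maze.move east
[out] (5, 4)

[in] maze.sense north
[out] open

[in] stack.push north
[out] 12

[in] maze.move north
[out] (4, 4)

[in] maze.sense north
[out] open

[in] stack.push north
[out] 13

[in] maze.move north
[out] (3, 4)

[in] maze.sense west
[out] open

[in] stack.push west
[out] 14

[in] maze.move west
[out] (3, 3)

[in] maze.sense north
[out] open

[in] stack.push north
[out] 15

[in] maze.move north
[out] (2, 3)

[in] maze.sense west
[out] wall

[in] maze.sense north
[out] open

[in] stack.push north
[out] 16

[in] maze.move north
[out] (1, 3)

[in] maze.sense west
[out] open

[in] stack.push west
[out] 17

[in] maze.move west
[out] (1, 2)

[in] maze.sense west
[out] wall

[in] maze.sense north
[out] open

[in] stack.push north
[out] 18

[in] maze.move north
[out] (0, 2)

[in] maze.sense west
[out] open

[in] stack.push west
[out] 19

[in] maze.move west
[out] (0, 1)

[in] maze.sense west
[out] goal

[in] maze.move west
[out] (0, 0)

Answer: (0, 0)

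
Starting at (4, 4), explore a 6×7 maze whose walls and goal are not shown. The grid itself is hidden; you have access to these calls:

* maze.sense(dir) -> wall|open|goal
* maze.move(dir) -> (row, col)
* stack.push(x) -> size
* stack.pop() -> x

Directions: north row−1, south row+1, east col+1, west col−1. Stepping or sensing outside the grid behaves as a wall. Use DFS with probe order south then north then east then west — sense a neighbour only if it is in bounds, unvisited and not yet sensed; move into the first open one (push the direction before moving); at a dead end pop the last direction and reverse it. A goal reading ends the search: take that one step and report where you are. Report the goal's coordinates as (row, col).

% sense dir→south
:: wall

% sense dir→north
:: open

% push x→north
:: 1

% move dir→north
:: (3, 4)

% sense dir→north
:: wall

% sense dir→east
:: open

% push x→east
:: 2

% move dir→east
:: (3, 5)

% sense dir→south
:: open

% push x→south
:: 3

% move dir→south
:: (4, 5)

% sense dir→south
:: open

% push x→south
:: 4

% move dir→south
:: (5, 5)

% sense dir→east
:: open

% push x→east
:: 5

% move dir→east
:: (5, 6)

% sense dir→north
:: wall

% pop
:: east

% move dir→west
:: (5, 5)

% pop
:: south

% move dir→north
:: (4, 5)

% pop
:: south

% move dir→north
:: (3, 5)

% sense dir→north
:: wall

% sense dir→east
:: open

% push x→east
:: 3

% move dir→east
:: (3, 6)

% sense dir→north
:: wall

% pop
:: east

% move dir→west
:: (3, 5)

% pop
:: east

% move dir→west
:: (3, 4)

% sense dir→west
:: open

% push x→west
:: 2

% move dir→west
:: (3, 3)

% sense dir→south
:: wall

% sense dir→north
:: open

% push x→north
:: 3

% move dir→north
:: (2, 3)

% sense dir→north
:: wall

% sense dir→west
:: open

% push x→west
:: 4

% move dir→west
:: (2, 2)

% sense dir→south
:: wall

% sense dir→north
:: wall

% sense dir→west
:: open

% push x→west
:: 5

% move dir→west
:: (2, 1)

% sense dir→south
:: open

% push x→south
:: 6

% move dir→south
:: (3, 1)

% sense dir→south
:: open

% push x→south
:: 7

% move dir→south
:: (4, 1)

% sense dir→south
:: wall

% sense dir→east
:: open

% push x→east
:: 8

% move dir→east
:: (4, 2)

% sense dir→south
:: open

% push x→south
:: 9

% move dir→south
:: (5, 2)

% sense dir→east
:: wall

% pop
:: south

% move dir→north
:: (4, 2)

% pop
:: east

% move dir→west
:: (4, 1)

% sense dir→west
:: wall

% pop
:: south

% move dir→north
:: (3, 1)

% sense dir→west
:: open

% push x→west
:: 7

% move dir→west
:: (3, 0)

% sense dir→north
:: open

% push x→north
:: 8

% move dir→north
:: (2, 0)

% sense dir→north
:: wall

% pop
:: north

% move dir→south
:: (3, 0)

% pop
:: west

% move dir→east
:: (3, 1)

% pop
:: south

% move dir→north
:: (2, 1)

% sense dir→north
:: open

% push x→north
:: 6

% move dir→north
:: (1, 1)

% sense dir→north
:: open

% push x→north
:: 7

% move dir→north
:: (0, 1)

% sense dir→east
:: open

% push x→east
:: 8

% move dir→east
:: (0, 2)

% sense dir→east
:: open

% push x→east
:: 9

% move dir→east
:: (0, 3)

% sense dir→east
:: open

% push x→east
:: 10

% move dir→east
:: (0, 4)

% sense dir→south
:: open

% push x→south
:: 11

% move dir→south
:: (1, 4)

% sense dir→east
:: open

% push x→east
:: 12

% move dir→east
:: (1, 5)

% sense dir→north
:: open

% push x→north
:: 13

% move dir→north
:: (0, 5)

% sense dir→east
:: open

% push x→east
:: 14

% move dir→east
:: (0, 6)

% sense dir→south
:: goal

% move dir→south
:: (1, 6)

Answer: (1, 6)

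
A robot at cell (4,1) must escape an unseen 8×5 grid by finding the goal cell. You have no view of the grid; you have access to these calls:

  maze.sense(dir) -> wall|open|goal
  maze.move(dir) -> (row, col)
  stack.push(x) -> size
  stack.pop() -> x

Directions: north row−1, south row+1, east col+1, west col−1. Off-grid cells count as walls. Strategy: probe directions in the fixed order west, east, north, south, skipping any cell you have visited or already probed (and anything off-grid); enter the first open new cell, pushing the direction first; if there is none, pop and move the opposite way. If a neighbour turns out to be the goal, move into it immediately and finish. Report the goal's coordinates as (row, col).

% maze.sense(dir=west) == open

% stack.push(x=west) == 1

% maze.move(dir=west) == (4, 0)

% maze.sense(dir=north) == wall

% maze.sense(dir=south) == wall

% stack.pop() == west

% maze.move(dir=east) == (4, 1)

% maze.sense(dir=east) == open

% stack.push(x=east) == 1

% maze.move(dir=east) == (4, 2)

% maze.sense(dir=east) == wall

% maze.sense(dir=north) == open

% stack.push(x=north) == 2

% maze.move(dir=north) == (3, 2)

% maze.sense(dir=west) == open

% stack.push(x=west) == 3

% maze.move(dir=west) == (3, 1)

% maze.sense(dir=north) == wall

% stack.pop() == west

% maze.move(dir=east) == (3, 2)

% maze.sense(dir=east) == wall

% maze.sense(dir=north) == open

% stack.push(x=north) == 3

% maze.move(dir=north) == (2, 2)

% maze.sense(dir=east) == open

% stack.push(x=east) == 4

% maze.move(dir=east) == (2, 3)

% maze.sense(dir=east) == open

% stack.push(x=east) == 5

% maze.move(dir=east) == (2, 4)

% maze.sense(dir=north) == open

% stack.push(x=north) == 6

% maze.move(dir=north) == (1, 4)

% maze.sense(dir=west) == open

% stack.push(x=west) == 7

% maze.move(dir=west) == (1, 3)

% maze.sense(dir=west) == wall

% maze.sense(dir=north) == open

% stack.push(x=north) == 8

% maze.move(dir=north) == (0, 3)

% maze.sense(dir=west) == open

% stack.push(x=west) == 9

% maze.move(dir=west) == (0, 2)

% maze.sense(dir=west) == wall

% stack.pop() == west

% maze.move(dir=east) == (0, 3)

% maze.sense(dir=east) == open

% stack.push(x=east) == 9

% maze.move(dir=east) == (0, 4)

% stack.pop() == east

% maze.move(dir=west) == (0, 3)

% stack.pop() == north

% maze.move(dir=south) == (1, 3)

% stack.pop() == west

% maze.move(dir=east) == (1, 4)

% stack.pop() == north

% maze.move(dir=south) == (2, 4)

% maze.sense(dir=south) == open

% stack.push(x=south) == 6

% maze.move(dir=south) == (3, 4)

% maze.sense(dir=south) == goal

% maze.move(dir=south) == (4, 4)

Answer: (4, 4)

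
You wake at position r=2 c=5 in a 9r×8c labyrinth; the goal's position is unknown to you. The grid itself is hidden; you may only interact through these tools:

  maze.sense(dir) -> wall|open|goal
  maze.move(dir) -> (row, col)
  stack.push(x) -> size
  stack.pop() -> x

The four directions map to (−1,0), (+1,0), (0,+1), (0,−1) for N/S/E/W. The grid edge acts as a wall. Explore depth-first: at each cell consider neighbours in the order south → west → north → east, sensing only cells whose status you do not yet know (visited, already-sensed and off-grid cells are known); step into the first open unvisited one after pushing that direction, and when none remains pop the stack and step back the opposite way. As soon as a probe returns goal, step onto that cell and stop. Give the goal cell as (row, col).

CALL sense[dir: south]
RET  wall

CALL sense[dir: west]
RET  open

CALL push[x: west]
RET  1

CALL move[dir: west]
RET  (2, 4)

CALL sense[dir: south]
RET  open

CALL push[x: south]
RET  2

CALL move[dir: south]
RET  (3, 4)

CALL sense[dir: south]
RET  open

CALL push[x: south]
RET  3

CALL move[dir: south]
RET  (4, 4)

CALL sense[dir: south]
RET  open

CALL push[x: south]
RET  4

CALL move[dir: south]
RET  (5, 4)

CALL sense[dir: south]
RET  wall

CALL sense[dir: west]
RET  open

CALL push[x: west]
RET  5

CALL move[dir: west]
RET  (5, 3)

CALL sense[dir: south]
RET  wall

CALL sense[dir: west]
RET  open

CALL push[x: west]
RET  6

CALL move[dir: west]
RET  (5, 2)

CALL sense[dir: south]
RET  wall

CALL sense[dir: west]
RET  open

CALL push[x: west]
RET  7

CALL move[dir: west]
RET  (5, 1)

CALL sense[dir: south]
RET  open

CALL push[x: south]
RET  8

CALL move[dir: south]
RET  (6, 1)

CALL sense[dir: south]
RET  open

CALL push[x: south]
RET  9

CALL move[dir: south]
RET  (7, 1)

CALL sense[dir: south]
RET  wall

CALL sense[dir: west]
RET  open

CALL push[x: west]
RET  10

CALL move[dir: west]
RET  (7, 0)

CALL sense[dir: south]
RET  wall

CALL sense[dir: north]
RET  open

CALL push[x: north]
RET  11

CALL move[dir: north]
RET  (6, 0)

CALL sense[dir: north]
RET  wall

CALL pop[]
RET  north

CALL move[dir: south]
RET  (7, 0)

CALL pop[]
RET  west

CALL move[dir: east]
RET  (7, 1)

CALL sense[dir: east]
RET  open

CALL push[x: east]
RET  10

CALL move[dir: east]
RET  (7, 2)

CALL sense[dir: south]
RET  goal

CALL move[dir: south]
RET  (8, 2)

Answer: (8, 2)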